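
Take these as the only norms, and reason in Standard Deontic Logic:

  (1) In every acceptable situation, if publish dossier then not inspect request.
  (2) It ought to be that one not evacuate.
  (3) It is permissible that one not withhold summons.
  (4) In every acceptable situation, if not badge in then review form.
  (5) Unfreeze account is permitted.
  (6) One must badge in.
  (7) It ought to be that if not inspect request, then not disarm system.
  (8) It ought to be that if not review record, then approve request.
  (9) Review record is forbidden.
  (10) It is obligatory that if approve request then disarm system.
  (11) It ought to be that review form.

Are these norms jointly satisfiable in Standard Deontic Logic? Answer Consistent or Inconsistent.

Consistent

Premise 4 is O(¬badge_in → review_form); even if O(review_form) held, inferring O(¬badge_in) would be affirming the consequent — invalid.
So O(¬badge_in) is not derivable, and the apparent clash with O(badge_in) does not arise.
A world satisfying every obligation exists (e.g. approve_request=true, badge_in=true, disarm_system=true, evacuate=false, inspect_request=true, publish_dossier=false, review_form=true, review_record=false, unfreeze_account=false, withhold_summons=false); no atom is both obligatory and forbidden, so the set is consistent.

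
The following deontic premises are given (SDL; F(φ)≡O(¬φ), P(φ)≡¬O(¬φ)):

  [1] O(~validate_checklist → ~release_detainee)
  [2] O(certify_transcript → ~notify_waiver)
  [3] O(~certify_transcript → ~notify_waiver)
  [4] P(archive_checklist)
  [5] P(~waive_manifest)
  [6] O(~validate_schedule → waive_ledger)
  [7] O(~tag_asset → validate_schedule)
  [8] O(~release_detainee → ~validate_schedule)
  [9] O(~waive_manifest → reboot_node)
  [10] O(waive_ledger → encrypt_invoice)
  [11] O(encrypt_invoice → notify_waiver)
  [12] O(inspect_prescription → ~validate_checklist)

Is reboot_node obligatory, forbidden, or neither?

Neither

Premise 9 is O(~waive_manifest → reboot_node), but O(~waive_manifest) is not derivable from the premises (the permission P(~waive_manifest) asserts only ~O(waive_manifest), not O(~waive_manifest)), so it does not yield O(reboot_node).
No premise or chain of K-axiom applications forces O(reboot_node), and none forces O(~reboot_node). So reboot_node is neither obligatory nor forbidden under these norms.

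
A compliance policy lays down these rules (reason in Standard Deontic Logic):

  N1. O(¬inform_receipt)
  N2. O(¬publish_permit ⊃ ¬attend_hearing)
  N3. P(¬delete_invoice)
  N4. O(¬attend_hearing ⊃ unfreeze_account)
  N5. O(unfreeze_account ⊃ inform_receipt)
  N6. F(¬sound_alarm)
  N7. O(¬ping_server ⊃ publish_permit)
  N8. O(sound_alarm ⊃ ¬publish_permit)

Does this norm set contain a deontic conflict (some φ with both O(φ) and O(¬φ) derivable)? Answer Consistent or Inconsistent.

From premise 1 we have O(¬inform_receipt).
Premise 5 is O(unfreeze_account ⊃ inform_receipt); contrapositively O(¬inform_receipt ⊃ ¬unfreeze_account). Since O(¬inform_receipt) holds, K gives O(¬unfreeze_account).
Premise 4, O(¬attend_hearing ⊃ unfreeze_account), contraposes to O(¬unfreeze_account ⊃ attend_hearing); with O(¬unfreeze_account) we get O(attend_hearing).
Premise 2, O(¬publish_permit ⊃ ¬attend_hearing), contraposes to O(attend_hearing ⊃ publish_permit); with O(attend_hearing) we get O(publish_permit).
Premise 8, O(sound_alarm ⊃ ¬publish_permit), contraposes to O(publish_permit ⊃ ¬sound_alarm); with O(publish_permit) we get O(¬sound_alarm).
However, F(¬sound_alarm) at premise 6 amounts to O(sound_alarm).
We now have both O(¬sound_alarm) and O(sound_alarm) — sound_alarm is simultaneously obligatory and forbidden, violating the D-axiom.

Inconsistent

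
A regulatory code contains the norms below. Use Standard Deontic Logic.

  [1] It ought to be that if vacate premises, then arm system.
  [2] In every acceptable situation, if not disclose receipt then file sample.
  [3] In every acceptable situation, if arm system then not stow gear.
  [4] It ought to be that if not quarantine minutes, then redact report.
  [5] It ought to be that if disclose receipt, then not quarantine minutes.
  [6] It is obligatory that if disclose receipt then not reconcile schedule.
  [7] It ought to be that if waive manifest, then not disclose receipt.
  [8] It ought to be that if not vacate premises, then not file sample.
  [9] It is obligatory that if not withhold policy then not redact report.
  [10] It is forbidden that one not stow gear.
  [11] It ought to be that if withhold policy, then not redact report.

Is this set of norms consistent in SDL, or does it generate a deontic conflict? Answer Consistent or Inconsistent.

Inconsistent

Premises 9 and 11 are O(¬withhold_policy → ¬redact_report) and O(withhold_policy → ¬redact_report); every ideal world satisfies ¬withhold_policy or withhold_policy, so in either case ¬redact_report holds — hence O(¬redact_report).
The contrapositive of premise 4 (O(¬quarantine_minutes → redact_report)) is O(¬redact_report → quarantine_minutes), and O(¬redact_report) is already established, so O(quarantine_minutes).
The contrapositive of premise 5 (O(disclose_receipt → ¬quarantine_minutes)) is O(quarantine_minutes → ¬disclose_receipt), and O(quarantine_minutes) is already established, so O(¬disclose_receipt).
With premise 2, O(¬disclose_receipt → file_sample), the K-axiom yields O(file_sample).
Premise 8, O(¬vacate_premises → ¬file_sample), contraposes to O(file_sample → vacate_premises); with O(file_sample) we get O(vacate_premises).
With premise 1, O(vacate_premises → arm_system), the K-axiom yields O(arm_system).
From O(arm_system) and premise 3, O(arm_system → ¬stow_gear), we obtain O(¬stow_gear).
However, F(¬stow_gear) at premise 10 amounts to O(stow_gear).
We now have both O(¬stow_gear) and O(stow_gear) — stow_gear is simultaneously obligatory and forbidden, violating the D-axiom.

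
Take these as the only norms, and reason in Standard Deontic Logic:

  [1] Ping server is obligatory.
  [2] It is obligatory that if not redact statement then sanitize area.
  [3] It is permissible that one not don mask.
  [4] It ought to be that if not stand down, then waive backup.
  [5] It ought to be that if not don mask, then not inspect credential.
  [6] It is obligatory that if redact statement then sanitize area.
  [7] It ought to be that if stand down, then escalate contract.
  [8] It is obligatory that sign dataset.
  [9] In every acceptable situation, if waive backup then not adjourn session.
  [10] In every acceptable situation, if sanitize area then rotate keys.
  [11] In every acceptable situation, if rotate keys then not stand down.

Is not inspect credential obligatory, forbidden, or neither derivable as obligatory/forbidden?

Premise 5 is O(¬don_mask → ¬inspect_credential), but O(¬don_mask) is not derivable from the premises (the permission P(¬don_mask) asserts only ¬O(don_mask), not O(¬don_mask)), so it does not yield O(¬inspect_credential).
No premise or chain of K-axiom applications forces O(¬inspect_credential), and none forces O(inspect_credential). So ¬inspect_credential is neither obligatory nor forbidden under these norms.

Neither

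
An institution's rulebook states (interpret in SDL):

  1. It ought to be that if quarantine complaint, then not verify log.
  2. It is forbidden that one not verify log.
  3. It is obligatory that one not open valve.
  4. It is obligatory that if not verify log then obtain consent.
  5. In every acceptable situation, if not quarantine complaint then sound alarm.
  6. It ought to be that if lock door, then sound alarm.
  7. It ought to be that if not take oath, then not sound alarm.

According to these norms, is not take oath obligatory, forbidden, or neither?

Premise 2 is F(¬verify_log), i.e. O(verify_log).
The contrapositive of premise 1 (O(quarantine_complaint → ¬verify_log)) is O(verify_log → ¬quarantine_complaint), and O(verify_log) is already established, so O(¬quarantine_complaint).
From O(¬quarantine_complaint) and premise 5, O(¬quarantine_complaint → sound_alarm), we obtain O(sound_alarm).
The contrapositive of premise 7 (O(¬take_oath → ¬sound_alarm)) is O(sound_alarm → take_oath), and O(sound_alarm) is already established, so O(take_oath).
Premises 3, 4, 6 do not contribute to this derivation.
Thus O(take_oath), which is F(¬take_oath): ¬take_oath is forbidden.

Forbidden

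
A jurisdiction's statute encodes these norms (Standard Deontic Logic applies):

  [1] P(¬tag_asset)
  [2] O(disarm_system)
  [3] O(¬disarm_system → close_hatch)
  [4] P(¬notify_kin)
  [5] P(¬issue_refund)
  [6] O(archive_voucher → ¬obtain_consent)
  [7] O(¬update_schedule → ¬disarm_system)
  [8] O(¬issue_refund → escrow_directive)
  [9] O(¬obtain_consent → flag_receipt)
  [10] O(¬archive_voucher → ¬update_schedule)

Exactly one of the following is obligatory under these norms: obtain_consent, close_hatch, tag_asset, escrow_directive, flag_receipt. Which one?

Premise 2 gives O(disarm_system).
Premise 7 is O(¬update_schedule → ¬disarm_system); contrapositively O(disarm_system → update_schedule). Since O(disarm_system) holds, K gives O(update_schedule).
Premise 10, O(¬archive_voucher → ¬update_schedule), contraposes to O(update_schedule → archive_voucher); with O(update_schedule) we get O(archive_voucher).
With premise 6, O(archive_voucher → ¬obtain_consent), the K-axiom yields O(¬obtain_consent).
With premise 9, O(¬obtain_consent → flag_receipt), the K-axiom yields O(flag_receipt).
So O(flag_receipt) holds — flag_receipt is obligatory. None of the other listed options is made obligatory by any chain of premises.

flag_receipt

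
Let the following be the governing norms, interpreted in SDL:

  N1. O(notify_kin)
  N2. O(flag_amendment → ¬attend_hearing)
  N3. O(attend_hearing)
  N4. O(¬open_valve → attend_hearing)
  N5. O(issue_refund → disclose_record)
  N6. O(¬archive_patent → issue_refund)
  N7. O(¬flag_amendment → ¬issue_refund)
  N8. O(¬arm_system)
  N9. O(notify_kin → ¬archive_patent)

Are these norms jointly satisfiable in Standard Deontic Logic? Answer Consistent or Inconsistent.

Premise 3 gives O(attend_hearing).
Premise 2, O(flag_amendment → ¬attend_hearing), contraposes to O(attend_hearing → ¬flag_amendment); with O(attend_hearing) we get O(¬flag_amendment).
With premise 7, O(¬flag_amendment → ¬issue_refund), the K-axiom yields O(¬issue_refund).
Premise 6 is O(¬archive_patent → issue_refund); contrapositively O(¬issue_refund → archive_patent). Since O(¬issue_refund) holds, K gives O(archive_patent).
Premise 9 is O(notify_kin → ¬archive_patent); contrapositively O(archive_patent → ¬notify_kin). Since O(archive_patent) holds, K gives O(¬notify_kin).
However, premise 1 gives O(notify_kin).
We now have both O(¬notify_kin) and O(notify_kin) — notify_kin is simultaneously obligatory and forbidden, violating the D-axiom.

Inconsistent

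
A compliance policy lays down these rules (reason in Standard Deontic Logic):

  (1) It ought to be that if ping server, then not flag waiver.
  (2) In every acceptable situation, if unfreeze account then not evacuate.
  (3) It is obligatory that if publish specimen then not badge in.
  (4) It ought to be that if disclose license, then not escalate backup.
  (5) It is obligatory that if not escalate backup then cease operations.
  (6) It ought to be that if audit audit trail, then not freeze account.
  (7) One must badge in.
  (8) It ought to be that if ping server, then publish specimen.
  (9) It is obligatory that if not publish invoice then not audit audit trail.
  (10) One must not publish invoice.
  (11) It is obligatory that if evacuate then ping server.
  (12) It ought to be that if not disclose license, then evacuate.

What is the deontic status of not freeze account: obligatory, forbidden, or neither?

Neither

Premise 6 is O(audit_audit_trail → ¬freeze_account), but O(audit_audit_trail) is not derivable from the premises, so it does not yield O(¬freeze_account).
No premise or chain of K-axiom applications forces O(¬freeze_account), and none forces O(freeze_account). So ¬freeze_account is neither obligatory nor forbidden under these norms.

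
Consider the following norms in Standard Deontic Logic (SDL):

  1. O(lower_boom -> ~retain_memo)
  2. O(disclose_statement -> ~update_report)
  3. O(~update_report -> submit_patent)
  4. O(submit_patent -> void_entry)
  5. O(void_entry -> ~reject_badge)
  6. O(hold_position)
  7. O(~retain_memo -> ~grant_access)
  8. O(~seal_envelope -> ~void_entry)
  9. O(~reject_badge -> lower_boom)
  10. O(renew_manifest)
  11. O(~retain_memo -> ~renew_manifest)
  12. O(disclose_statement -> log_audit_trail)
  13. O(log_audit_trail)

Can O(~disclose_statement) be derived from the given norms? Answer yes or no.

Yes

Premise 10 states O(renew_manifest) outright.
The contrapositive of premise 11 (O(~retain_memo -> ~renew_manifest)) is O(renew_manifest -> retain_memo), and O(renew_manifest) is already established, so O(retain_memo).
The contrapositive of premise 1 (O(lower_boom -> ~retain_memo)) is O(retain_memo -> ~lower_boom), and O(retain_memo) is already established, so O(~lower_boom).
Premise 9 is O(~reject_badge -> lower_boom); contrapositively O(~lower_boom -> reject_badge). Since O(~lower_boom) holds, K gives O(reject_badge).
Premise 5, O(void_entry -> ~reject_badge), contraposes to O(reject_badge -> ~void_entry); with O(reject_badge) we get O(~void_entry).
Premise 4, O(submit_patent -> void_entry), contraposes to O(~void_entry -> ~submit_patent); with O(~void_entry) we get O(~submit_patent).
Premise 3, O(~update_report -> submit_patent), contraposes to O(~submit_patent -> update_report); with O(~submit_patent) we get O(update_report).
Premise 2 is O(disclose_statement -> ~update_report); contrapositively O(update_report -> ~disclose_statement). Since O(update_report) holds, K gives O(~disclose_statement).
Premises 6, 7, 8, 12, 13 do not contribute to this derivation.
So O(~disclose_statement) follows.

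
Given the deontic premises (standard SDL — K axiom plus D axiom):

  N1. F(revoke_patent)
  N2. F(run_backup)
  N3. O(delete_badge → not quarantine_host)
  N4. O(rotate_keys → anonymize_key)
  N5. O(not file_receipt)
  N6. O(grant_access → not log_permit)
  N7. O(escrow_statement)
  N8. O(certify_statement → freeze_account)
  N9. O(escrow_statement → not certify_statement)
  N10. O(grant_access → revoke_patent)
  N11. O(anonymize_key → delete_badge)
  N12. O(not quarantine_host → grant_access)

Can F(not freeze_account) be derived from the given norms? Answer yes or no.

Premise 8 is O(certify_statement → freeze_account), but O(certify_statement) is not derivable from the premises, so it does not yield O(freeze_account).
No other premise forces O(freeze_account). An ideal world satisfying every premise can still have not freeze_account true, so F(not freeze_account) is not derivable.

No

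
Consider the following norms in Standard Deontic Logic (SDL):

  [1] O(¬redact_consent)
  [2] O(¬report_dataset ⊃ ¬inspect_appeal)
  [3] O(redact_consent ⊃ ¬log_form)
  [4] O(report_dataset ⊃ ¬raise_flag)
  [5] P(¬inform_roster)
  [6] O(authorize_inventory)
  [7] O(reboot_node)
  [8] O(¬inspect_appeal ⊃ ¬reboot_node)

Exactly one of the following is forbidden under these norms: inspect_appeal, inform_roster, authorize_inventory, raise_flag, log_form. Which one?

From premise 7 we have O(reboot_node).
Premise 8, O(¬inspect_appeal ⊃ ¬reboot_node), contraposes to O(reboot_node ⊃ inspect_appeal); with O(reboot_node) we get O(inspect_appeal).
Premise 2, O(¬report_dataset ⊃ ¬inspect_appeal), contraposes to O(inspect_appeal ⊃ report_dataset); with O(inspect_appeal) we get O(report_dataset).
Premise 4 is O(report_dataset ⊃ ¬raise_flag); since O(report_dataset), deontic closure gives O(¬raise_flag).
So O(¬raise_flag) holds, i.e. raise_flag is forbidden. None of the other listed options is forbidden under the premises.

raise_flag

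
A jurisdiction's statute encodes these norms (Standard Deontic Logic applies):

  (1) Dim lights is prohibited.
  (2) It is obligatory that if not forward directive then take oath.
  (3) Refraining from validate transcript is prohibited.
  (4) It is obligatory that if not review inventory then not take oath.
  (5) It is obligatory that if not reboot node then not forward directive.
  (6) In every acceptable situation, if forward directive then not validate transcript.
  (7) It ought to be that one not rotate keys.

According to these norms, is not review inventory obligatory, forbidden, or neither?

Forbidden

Premise 3, F(¬validate_transcript), is equivalent to O(validate_transcript).
Premise 6, O(forward_directive → ¬validate_transcript), contraposes to O(validate_transcript → ¬forward_directive); with O(validate_transcript) we get O(¬forward_directive).
From O(¬forward_directive) and premise 2, O(¬forward_directive → take_oath), we obtain O(take_oath).
The contrapositive of premise 4 (O(¬review_inventory → ¬take_oath)) is O(take_oath → review_inventory), and O(take_oath) is already established, so O(review_inventory).
Premises 1, 5, 7 do not contribute to this derivation.
Thus O(review_inventory), which is F(¬review_inventory): ¬review_inventory is forbidden.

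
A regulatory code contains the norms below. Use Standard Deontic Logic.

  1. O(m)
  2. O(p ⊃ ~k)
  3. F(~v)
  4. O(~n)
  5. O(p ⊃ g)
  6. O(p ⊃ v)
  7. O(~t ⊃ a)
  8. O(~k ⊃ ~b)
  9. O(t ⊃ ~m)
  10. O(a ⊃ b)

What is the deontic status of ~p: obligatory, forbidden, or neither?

From premise 1 we have O(m).
Premise 9, O(t ⊃ ~m), contraposes to O(m ⊃ ~t); with O(m) we get O(~t).
Applying K to premise 7 (O(~t ⊃ a)) and O(~t) yields O(a).
From O(a) and premise 10, O(a ⊃ b), we obtain O(b).
Premise 8, O(~k ⊃ ~b), contraposes to O(b ⊃ k); with O(b) we get O(k).
Premise 2, O(p ⊃ ~k), contraposes to O(k ⊃ ~p); with O(k) we get O(~p).
Premises 3, 4, 5, 6 do not contribute to this derivation.
Hence ~p is obligatory.

Obligatory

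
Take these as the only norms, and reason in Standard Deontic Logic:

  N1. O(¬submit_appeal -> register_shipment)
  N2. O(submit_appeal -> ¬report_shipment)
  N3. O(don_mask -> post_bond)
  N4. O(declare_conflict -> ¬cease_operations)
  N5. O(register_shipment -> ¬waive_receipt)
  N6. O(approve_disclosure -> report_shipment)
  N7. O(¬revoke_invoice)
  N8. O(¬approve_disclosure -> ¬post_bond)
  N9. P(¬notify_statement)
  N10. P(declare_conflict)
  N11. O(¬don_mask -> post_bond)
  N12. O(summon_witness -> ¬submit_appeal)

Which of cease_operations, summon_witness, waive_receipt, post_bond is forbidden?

waive_receipt

By case analysis on ¬don_mask: premise 11 gives O(¬don_mask -> post_bond) and premise 3 gives O(don_mask -> post_bond), so O(post_bond) either way.
Premise 8 is O(¬approve_disclosure -> ¬post_bond); contrapositively O(post_bond -> approve_disclosure). Since O(post_bond) holds, K gives O(approve_disclosure).
With premise 6, O(approve_disclosure -> report_shipment), the K-axiom yields O(report_shipment).
Premise 2, O(submit_appeal -> ¬report_shipment), contraposes to O(report_shipment -> ¬submit_appeal); with O(report_shipment) we get O(¬submit_appeal).
Applying K to premise 1 (O(¬submit_appeal -> register_shipment)) and O(¬submit_appeal) yields O(register_shipment).
Premise 5 is O(register_shipment -> ¬waive_receipt); since O(register_shipment), deontic closure gives O(¬waive_receipt).
So O(¬waive_receipt) holds, i.e. waive_receipt is forbidden. None of the other listed options is forbidden under the premises.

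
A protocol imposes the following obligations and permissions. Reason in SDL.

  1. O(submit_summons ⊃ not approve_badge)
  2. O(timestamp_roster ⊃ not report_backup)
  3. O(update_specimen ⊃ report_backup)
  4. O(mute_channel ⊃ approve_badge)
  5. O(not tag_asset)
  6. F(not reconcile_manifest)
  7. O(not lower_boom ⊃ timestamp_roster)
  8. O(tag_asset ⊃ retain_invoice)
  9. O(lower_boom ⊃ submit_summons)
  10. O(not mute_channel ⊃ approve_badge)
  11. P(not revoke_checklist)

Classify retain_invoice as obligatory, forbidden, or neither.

Neither

Premise 8 is O(tag_asset ⊃ retain_invoice), but O(tag_asset) is not derivable from the premises, so it does not yield O(retain_invoice).
No premise or chain of K-axiom applications forces O(retain_invoice), and none forces O(not retain_invoice). So retain_invoice is neither obligatory nor forbidden under these norms.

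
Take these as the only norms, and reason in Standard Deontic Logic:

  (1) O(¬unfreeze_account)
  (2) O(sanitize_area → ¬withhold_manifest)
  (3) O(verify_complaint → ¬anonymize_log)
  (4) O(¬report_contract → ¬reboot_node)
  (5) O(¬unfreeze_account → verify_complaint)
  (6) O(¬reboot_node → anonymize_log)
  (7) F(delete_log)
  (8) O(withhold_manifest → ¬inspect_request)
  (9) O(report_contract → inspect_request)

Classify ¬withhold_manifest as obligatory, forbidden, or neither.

Premise 1 states O(¬unfreeze_account) outright.
Applying K to premise 5 (O(¬unfreeze_account → verify_complaint)) and O(¬unfreeze_account) yields O(verify_complaint).
With premise 3, O(verify_complaint → ¬anonymize_log), the K-axiom yields O(¬anonymize_log).
Premise 6, O(¬reboot_node → anonymize_log), contraposes to O(¬anonymize_log → reboot_node); with O(¬anonymize_log) we get O(reboot_node).
The contrapositive of premise 4 (O(¬report_contract → ¬reboot_node)) is O(reboot_node → report_contract), and O(reboot_node) is already established, so O(report_contract).
With premise 9, O(report_contract → inspect_request), the K-axiom yields O(inspect_request).
Premise 8, O(withhold_manifest → ¬inspect_request), contraposes to O(inspect_request → ¬withhold_manifest); with O(inspect_request) we get O(¬withhold_manifest).
Premises 2, 7 do not contribute to this derivation.
Hence ¬withhold_manifest is obligatory.

Obligatory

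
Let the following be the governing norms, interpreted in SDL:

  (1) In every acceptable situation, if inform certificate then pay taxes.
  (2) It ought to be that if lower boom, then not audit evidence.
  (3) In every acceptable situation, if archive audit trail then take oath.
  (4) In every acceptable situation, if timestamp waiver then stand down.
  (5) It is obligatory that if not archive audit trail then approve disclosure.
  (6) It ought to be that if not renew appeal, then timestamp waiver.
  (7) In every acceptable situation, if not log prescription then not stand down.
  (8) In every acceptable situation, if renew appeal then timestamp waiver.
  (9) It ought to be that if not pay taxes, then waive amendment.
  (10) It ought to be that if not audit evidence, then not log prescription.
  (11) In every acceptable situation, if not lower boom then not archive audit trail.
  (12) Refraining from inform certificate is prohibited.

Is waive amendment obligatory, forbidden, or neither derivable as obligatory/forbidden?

Neither

Premise 9 is O(¬pay_taxes → waive_amendment), but O(¬pay_taxes) is not derivable from the premises, so it does not yield O(waive_amendment).
No premise or chain of K-axiom applications forces O(waive_amendment), and none forces O(¬waive_amendment). So waive_amendment is neither obligatory nor forbidden under these norms.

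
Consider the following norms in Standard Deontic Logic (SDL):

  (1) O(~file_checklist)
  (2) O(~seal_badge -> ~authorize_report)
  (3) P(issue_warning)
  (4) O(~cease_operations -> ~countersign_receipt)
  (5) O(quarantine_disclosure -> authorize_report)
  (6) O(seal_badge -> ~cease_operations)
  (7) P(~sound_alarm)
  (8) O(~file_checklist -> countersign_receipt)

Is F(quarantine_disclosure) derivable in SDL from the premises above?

Yes

Premise 1 gives O(~file_checklist).
Applying K to premise 8 (O(~file_checklist -> countersign_receipt)) and O(~file_checklist) yields O(countersign_receipt).
Premise 4, O(~cease_operations -> ~countersign_receipt), contraposes to O(countersign_receipt -> cease_operations); with O(countersign_receipt) we get O(cease_operations).
The contrapositive of premise 6 (O(seal_badge -> ~cease_operations)) is O(cease_operations -> ~seal_badge), and O(cease_operations) is already established, so O(~seal_badge).
Applying K to premise 2 (O(~seal_badge -> ~authorize_report)) and O(~seal_badge) yields O(~authorize_report).
The contrapositive of premise 5 (O(quarantine_disclosure -> authorize_report)) is O(~authorize_report -> ~quarantine_disclosure), and O(~authorize_report) is already established, so O(~quarantine_disclosure).
Premises 3, 7 do not contribute to this derivation.
So O(~quarantine_disclosure) holds, i.e. F(quarantine_disclosure). The claim follows.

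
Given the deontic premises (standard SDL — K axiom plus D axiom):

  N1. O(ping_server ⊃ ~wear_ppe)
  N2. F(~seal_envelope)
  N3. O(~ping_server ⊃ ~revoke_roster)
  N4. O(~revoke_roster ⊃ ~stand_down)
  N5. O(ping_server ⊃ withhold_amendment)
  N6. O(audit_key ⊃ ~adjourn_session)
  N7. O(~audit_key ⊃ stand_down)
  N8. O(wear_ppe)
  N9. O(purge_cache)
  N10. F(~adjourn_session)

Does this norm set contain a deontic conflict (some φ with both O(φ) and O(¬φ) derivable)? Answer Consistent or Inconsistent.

Inconsistent

From premise 8 we have O(wear_ppe).
The contrapositive of premise 1 (O(ping_server ⊃ ~wear_ppe)) is O(wear_ppe ⊃ ~ping_server), and O(wear_ppe) is already established, so O(~ping_server).
Applying K to premise 3 (O(~ping_server ⊃ ~revoke_roster)) and O(~ping_server) yields O(~revoke_roster).
With premise 4, O(~revoke_roster ⊃ ~stand_down), the K-axiom yields O(~stand_down).
The contrapositive of premise 7 (O(~audit_key ⊃ stand_down)) is O(~stand_down ⊃ audit_key), and O(~stand_down) is already established, so O(audit_key).
With premise 6, O(audit_key ⊃ ~adjourn_session), the K-axiom yields O(~adjourn_session).
However, F(~adjourn_session) at premise 10 amounts to O(adjourn_session).
We now have both O(~adjourn_session) and O(adjourn_session) — adjourn_session is simultaneously obligatory and forbidden, violating the D-axiom.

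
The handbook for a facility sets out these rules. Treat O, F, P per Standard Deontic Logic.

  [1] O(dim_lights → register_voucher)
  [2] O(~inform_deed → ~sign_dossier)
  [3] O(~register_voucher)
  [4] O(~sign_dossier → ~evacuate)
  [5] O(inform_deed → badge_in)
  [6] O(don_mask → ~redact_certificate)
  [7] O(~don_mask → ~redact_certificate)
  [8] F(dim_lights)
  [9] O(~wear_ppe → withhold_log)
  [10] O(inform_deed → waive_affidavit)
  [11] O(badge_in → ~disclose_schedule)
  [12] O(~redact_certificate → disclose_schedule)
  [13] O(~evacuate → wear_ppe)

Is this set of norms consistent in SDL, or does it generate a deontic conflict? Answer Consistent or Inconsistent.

Consistent

Premise 1 is O(dim_lights → register_voucher), but O(dim_lights) is not derivable from the premises, so it does not yield O(register_voucher).
So O(register_voucher) is not derivable, and the apparent clash with O(~register_voucher) does not arise.
A world satisfying every obligation exists (e.g. badge_in=false, dim_lights=false, disclose_schedule=true, don_mask=false, evacuate=false, inform_deed=false, redact_certificate=false, register_voucher=false, sign_dossier=false, waive_affidavit=false, wear_ppe=true, withhold_log=false); no atom is both obligatory and forbidden, so the set is consistent.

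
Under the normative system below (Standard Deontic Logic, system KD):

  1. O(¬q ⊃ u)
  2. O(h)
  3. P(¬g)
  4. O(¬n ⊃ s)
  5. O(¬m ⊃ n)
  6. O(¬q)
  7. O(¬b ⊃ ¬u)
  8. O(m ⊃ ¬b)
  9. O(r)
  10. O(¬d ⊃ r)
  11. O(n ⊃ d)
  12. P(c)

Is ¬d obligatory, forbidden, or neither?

Forbidden

Premise 6 gives O(¬q).
Applying K to premise 1 (O(¬q ⊃ u)) and O(¬q) yields O(u).
Premise 7, O(¬b ⊃ ¬u), contraposes to O(u ⊃ b); with O(u) we get O(b).
The contrapositive of premise 8 (O(m ⊃ ¬b)) is O(b ⊃ ¬m), and O(b) is already established, so O(¬m).
Premise 5 is O(¬m ⊃ n); since O(¬m), deontic closure gives O(n).
From O(n) and premise 11, O(n ⊃ d), we obtain O(d).
Premises 2, 3, 4, 9, 10, 12 do not contribute to this derivation.
Thus O(d), which is F(¬d): ¬d is forbidden.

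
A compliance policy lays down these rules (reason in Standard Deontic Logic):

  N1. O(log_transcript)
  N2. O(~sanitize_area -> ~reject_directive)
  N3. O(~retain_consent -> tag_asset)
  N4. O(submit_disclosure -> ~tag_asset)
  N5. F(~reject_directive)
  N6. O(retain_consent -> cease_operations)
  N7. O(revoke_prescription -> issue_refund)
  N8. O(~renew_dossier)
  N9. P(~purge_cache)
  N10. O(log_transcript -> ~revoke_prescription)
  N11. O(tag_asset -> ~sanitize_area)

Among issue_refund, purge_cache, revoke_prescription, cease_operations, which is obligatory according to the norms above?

F(~reject_directive) at premise 5 means O(reject_directive).
Premise 2, O(~sanitize_area -> ~reject_directive), contraposes to O(reject_directive -> sanitize_area); with O(reject_directive) we get O(sanitize_area).
Premise 11, O(tag_asset -> ~sanitize_area), contraposes to O(sanitize_area -> ~tag_asset); with O(sanitize_area) we get O(~tag_asset).
Premise 3, O(~retain_consent -> tag_asset), contraposes to O(~tag_asset -> retain_consent); with O(~tag_asset) we get O(retain_consent).
Premise 6 is O(retain_consent -> cease_operations); since O(retain_consent), deontic closure gives O(cease_operations).
So O(cease_operations) holds — cease_operations is obligatory. None of the other listed options is made obligatory by any chain of premises.

cease_operations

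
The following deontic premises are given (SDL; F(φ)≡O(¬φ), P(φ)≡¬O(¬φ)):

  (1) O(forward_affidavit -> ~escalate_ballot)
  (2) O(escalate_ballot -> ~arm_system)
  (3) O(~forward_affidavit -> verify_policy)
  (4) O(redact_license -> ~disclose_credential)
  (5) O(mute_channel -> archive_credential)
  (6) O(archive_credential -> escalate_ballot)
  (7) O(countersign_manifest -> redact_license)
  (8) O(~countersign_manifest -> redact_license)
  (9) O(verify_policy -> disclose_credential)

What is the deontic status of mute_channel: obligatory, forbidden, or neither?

Premises 7 and 8 cover both cases: O(countersign_manifest -> redact_license) and O(~countersign_manifest -> redact_license). Since countersign_manifest ∨ ~countersign_manifest is a tautology, O(redact_license) follows.
Applying K to premise 4 (O(redact_license -> ~disclose_credential)) and O(redact_license) yields O(~disclose_credential).
Premise 9 is O(verify_policy -> disclose_credential); contrapositively O(~disclose_credential -> ~verify_policy). Since O(~disclose_credential) holds, K gives O(~verify_policy).
Premise 3 is O(~forward_affidavit -> verify_policy); contrapositively O(~verify_policy -> forward_affidavit). Since O(~verify_policy) holds, K gives O(forward_affidavit).
Applying K to premise 1 (O(forward_affidavit -> ~escalate_ballot)) and O(forward_affidavit) yields O(~escalate_ballot).
Premise 6 is O(archive_credential -> escalate_ballot); contrapositively O(~escalate_ballot -> ~archive_credential). Since O(~escalate_ballot) holds, K gives O(~archive_credential).
Premise 5 is O(mute_channel -> archive_credential); contrapositively O(~archive_credential -> ~mute_channel). Since O(~archive_credential) holds, K gives O(~mute_channel).
Premise 2 does not contribute to this derivation.
Thus O(~mute_channel), which is F(mute_channel): mute_channel is forbidden.

Forbidden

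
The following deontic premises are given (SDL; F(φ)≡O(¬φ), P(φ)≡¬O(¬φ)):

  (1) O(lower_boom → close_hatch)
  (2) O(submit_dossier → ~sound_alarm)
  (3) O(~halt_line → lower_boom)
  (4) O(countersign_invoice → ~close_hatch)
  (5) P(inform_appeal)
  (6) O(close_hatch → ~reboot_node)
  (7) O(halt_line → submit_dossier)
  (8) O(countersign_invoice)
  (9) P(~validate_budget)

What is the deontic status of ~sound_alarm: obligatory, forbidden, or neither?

Premise 8 gives O(countersign_invoice).
From O(countersign_invoice) and premise 4, O(countersign_invoice → ~close_hatch), we obtain O(~close_hatch).
Premise 1, O(lower_boom → close_hatch), contraposes to O(~close_hatch → ~lower_boom); with O(~close_hatch) we get O(~lower_boom).
Premise 3 is O(~halt_line → lower_boom); contrapositively O(~lower_boom → halt_line). Since O(~lower_boom) holds, K gives O(halt_line).
Applying K to premise 7 (O(halt_line → submit_dossier)) and O(halt_line) yields O(submit_dossier).
From O(submit_dossier) and premise 2, O(submit_dossier → ~sound_alarm), we obtain O(~sound_alarm).
Premises 5, 6, 9 do not contribute to this derivation.
Hence ~sound_alarm is obligatory.

Obligatory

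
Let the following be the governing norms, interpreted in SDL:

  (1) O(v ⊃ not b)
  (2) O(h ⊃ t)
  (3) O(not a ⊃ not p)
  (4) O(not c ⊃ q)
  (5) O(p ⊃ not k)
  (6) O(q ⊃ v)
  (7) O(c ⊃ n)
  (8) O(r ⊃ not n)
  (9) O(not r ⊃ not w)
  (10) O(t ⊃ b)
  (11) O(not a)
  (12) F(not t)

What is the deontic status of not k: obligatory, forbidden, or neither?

Premise 5 is O(p ⊃ not k), but O(p) is not derivable from the premises, so it does not yield O(not k).
No premise or chain of K-axiom applications forces O(not k), and none forces O(k). So not k is neither obligatory nor forbidden under these norms.

Neither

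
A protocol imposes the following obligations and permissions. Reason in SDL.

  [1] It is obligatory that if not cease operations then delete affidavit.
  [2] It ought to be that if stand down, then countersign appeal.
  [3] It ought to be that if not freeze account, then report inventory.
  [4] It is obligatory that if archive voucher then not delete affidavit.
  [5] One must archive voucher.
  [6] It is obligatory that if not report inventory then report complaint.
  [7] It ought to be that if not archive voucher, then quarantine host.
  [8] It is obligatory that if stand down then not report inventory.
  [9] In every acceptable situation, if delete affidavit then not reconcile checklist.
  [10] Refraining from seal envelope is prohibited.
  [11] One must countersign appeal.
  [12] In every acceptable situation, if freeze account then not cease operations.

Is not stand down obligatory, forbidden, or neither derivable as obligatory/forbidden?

From premise 5 we have O(archive_voucher).
Applying K to premise 4 (O(archive_voucher → ¬delete_affidavit)) and O(archive_voucher) yields O(¬delete_affidavit).
Premise 1 is O(¬cease_operations → delete_affidavit); contrapositively O(¬delete_affidavit → cease_operations). Since O(¬delete_affidavit) holds, K gives O(cease_operations).
The contrapositive of premise 12 (O(freeze_account → ¬cease_operations)) is O(cease_operations → ¬freeze_account), and O(cease_operations) is already established, so O(¬freeze_account).
From O(¬freeze_account) and premise 3, O(¬freeze_account → report_inventory), we obtain O(report_inventory).
Premise 8, O(stand_down → ¬report_inventory), contraposes to O(report_inventory → ¬stand_down); with O(report_inventory) we get O(¬stand_down).
Premises 2, 6, 7, 9, 10, 11 do not contribute to this derivation.
Hence ¬stand_down is obligatory.

Obligatory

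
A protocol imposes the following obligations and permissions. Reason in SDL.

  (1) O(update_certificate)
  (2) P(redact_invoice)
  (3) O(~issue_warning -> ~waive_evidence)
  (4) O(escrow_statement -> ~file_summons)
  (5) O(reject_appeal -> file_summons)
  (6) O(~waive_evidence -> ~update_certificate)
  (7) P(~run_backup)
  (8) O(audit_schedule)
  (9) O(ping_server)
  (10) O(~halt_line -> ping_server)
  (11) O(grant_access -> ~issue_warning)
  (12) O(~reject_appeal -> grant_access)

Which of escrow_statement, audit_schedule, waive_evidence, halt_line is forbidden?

Premise 1 states O(update_certificate) outright.
The contrapositive of premise 6 (O(~waive_evidence -> ~update_certificate)) is O(update_certificate -> waive_evidence), and O(update_certificate) is already established, so O(waive_evidence).
The contrapositive of premise 3 (O(~issue_warning -> ~waive_evidence)) is O(waive_evidence -> issue_warning), and O(waive_evidence) is already established, so O(issue_warning).
The contrapositive of premise 11 (O(grant_access -> ~issue_warning)) is O(issue_warning -> ~grant_access), and O(issue_warning) is already established, so O(~grant_access).
Premise 12, O(~reject_appeal -> grant_access), contraposes to O(~grant_access -> reject_appeal); with O(~grant_access) we get O(reject_appeal).
Premise 5 is O(reject_appeal -> file_summons); since O(reject_appeal), deontic closure gives O(file_summons).
Premise 4 is O(escrow_statement -> ~file_summons); contrapositively O(file_summons -> ~escrow_statement). Since O(file_summons) holds, K gives O(~escrow_statement).
So O(~escrow_statement) holds, i.e. escrow_statement is forbidden. None of the other listed options is forbidden under the premises.

escrow_statement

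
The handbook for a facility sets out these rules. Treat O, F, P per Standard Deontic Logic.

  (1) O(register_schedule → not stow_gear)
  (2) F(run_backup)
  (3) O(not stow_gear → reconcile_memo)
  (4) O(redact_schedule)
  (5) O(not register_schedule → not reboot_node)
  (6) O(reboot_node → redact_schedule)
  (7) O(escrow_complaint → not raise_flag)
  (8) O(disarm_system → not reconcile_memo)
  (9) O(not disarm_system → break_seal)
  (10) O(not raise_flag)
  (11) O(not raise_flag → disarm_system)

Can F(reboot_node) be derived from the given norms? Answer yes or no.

Yes

Premise 10 states O(not raise_flag) outright.
Applying K to premise 11 (O(not raise_flag → disarm_system)) and O(not raise_flag) yields O(disarm_system).
Applying K to premise 8 (O(disarm_system → not reconcile_memo)) and O(disarm_system) yields O(not reconcile_memo).
The contrapositive of premise 3 (O(not stow_gear → reconcile_memo)) is O(not reconcile_memo → stow_gear), and O(not reconcile_memo) is already established, so O(stow_gear).
Premise 1, O(register_schedule → not stow_gear), contraposes to O(stow_gear → not register_schedule); with O(stow_gear) we get O(not register_schedule).
From O(not register_schedule) and premise 5, O(not register_schedule → not reboot_node), we obtain O(not reboot_node).
Premises 2, 4, 6, 7, 9 do not contribute to this derivation.
So O(not reboot_node) holds, i.e. F(reboot_node). The claim follows.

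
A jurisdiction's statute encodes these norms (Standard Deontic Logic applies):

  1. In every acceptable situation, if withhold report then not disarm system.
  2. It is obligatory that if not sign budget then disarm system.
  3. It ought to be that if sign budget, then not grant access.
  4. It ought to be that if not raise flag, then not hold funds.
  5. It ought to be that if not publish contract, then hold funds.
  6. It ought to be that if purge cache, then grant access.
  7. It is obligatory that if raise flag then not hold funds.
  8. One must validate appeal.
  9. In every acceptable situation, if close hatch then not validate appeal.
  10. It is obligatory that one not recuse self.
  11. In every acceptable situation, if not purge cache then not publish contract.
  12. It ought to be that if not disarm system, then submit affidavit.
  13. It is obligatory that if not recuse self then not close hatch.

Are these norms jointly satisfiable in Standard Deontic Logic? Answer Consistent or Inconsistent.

Premise 9 is O(close_hatch → ¬validate_appeal), but O(close_hatch) is not derivable from the premises, so it does not yield O(¬validate_appeal).
So O(¬validate_appeal) is not derivable, and the apparent clash with O(validate_appeal) does not arise.
A world satisfying every obligation exists (e.g. close_hatch=false, disarm_system=true, grant_access=true, hold_funds=false, publish_contract=true, purge_cache=true, raise_flag=false, recuse_self=false, sign_budget=false, submit_affidavit=false, validate_appeal=true, withhold_report=false); no atom is both obligatory and forbidden, so the set is consistent.

Consistent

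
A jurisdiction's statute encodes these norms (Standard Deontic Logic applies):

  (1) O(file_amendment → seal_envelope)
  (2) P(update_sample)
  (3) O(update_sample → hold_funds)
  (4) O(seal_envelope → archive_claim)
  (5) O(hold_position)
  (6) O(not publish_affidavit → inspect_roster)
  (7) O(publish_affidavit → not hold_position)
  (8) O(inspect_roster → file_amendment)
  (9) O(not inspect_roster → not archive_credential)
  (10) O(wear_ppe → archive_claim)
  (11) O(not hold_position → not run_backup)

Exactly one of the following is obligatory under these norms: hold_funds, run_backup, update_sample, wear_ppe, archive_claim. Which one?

archive_claim

Premise 5 states O(hold_position) outright.
Premise 7, O(publish_affidavit → not hold_position), contraposes to O(hold_position → not publish_affidavit); with O(hold_position) we get O(not publish_affidavit).
Premise 6 is O(not publish_affidavit → inspect_roster); since O(not publish_affidavit), deontic closure gives O(inspect_roster).
Premise 8 is O(inspect_roster → file_amendment); since O(inspect_roster), deontic closure gives O(file_amendment).
With premise 1, O(file_amendment → seal_envelope), the K-axiom yields O(seal_envelope).
With premise 4, O(seal_envelope → archive_claim), the K-axiom yields O(archive_claim).
So O(archive_claim) holds — archive_claim is obligatory. None of the other listed options is made obligatory by any chain of premises.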